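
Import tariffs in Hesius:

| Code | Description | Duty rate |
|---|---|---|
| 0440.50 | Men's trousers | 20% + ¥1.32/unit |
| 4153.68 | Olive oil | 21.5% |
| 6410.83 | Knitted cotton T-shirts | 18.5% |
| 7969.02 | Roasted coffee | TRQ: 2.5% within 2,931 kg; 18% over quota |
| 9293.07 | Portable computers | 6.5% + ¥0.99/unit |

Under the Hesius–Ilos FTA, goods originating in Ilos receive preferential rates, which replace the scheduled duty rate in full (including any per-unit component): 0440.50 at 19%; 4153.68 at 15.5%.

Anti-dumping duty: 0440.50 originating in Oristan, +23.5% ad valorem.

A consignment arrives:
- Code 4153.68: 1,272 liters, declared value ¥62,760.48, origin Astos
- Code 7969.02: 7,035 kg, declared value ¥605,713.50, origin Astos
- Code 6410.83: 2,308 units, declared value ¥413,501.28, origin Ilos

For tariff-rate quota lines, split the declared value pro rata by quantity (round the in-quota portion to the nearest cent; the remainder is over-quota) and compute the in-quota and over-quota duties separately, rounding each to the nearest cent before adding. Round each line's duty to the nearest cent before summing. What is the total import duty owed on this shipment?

Line 1 (4153.68, Astos, 1,272 liters, ¥62,760.48):
Base rate for 4153.68 is 21.5%.
4153.68 has an FTA preferential rate, but origin Astos is not Ilos; base rate stands.
Duty = ¥62,760.48 × 21.5% = ¥13,493.50.
Line 2 (7969.02, Astos, 7,035 kg, ¥605,713.50):
Code 7969.02 is under a tariff-rate quota (threshold 2,931 kg). In-quota: 2,931 kg at 2.5%; over-quota: 4,104 kg at 18%.
Pro-rata value split: in-quota = ¥605,713.50 × 2,931/7,035 = ¥252,359.10; over-quota = ¥605,713.50 − ¥252,359.10 = ¥353,354.40.
In-quota duty = ¥252,359.10 × 2.5% = ¥6,308.98. Over-quota duty = ¥353,354.40 × 18% = ¥63,603.79.
Line duty = ¥6,308.98 + ¥63,603.79 = ¥69,912.77.
Line 3 (6410.83, Ilos, 2,308 units, ¥413,501.28):
Base rate for 6410.83 is 18.5%.
Origin Ilos is the FTA partner but 6410.83 is not on the preference list; base rate stands.
Duty = ¥413,501.28 × 18.5% = ¥76,497.74.
Total = ¥13,493.50 + ¥69,912.77 + ¥76,497.74 = ¥159,904.01.

¥159,904.01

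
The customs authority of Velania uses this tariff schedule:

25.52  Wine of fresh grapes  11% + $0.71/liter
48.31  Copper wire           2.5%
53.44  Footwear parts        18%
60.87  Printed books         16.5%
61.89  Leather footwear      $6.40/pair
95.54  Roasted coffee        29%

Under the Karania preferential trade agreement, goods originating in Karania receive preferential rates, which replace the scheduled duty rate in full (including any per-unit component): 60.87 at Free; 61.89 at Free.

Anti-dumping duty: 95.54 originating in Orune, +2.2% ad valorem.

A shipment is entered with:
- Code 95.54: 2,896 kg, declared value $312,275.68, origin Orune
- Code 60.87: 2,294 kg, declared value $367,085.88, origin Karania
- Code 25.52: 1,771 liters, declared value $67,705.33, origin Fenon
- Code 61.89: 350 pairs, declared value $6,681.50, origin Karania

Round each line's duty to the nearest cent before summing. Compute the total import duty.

Line 1 (95.54, Orune, 2,896 kg, $312,275.68):
Base rate for 95.54 is 29%.
Additional duty on 95.54 from Orune: +2.2%. Applied ad valorem rate: 29% + 2.2% = 31.2%.
Duty = $312,275.68 × 31.2% = $97,430.01.
Line 2 (60.87, Karania, 2,294 kg, $367,085.88):
Base rate for 60.87 is 16.5%.
Origin Karania qualifies under the Velania–Karania agreement and 60.87 is covered: preferential rate Free applies instead.
Duty = $367,085.88 × 0% = $0.00.
Line 3 (25.52, Fenon, 1,771 liters, $67,705.33):
Base rate for 25.52 is 11% + $0.71/liter.
Duty = $67,705.33 × 11% + 1,771 × $0.71 = $8,705.00.
Line 4 (61.89, Karania, 350 pairs, $6,681.50):
Base rate for 61.89 is $6.40/pair.
Origin Karania qualifies under the Velania–Karania agreement and 61.89 is covered: preferential rate Free applies instead.
Duty = $6,681.50 × 0% = $0.00.
Total = $97,430.01 + $0.00 + $8,705.00 + $0.00 = $106,135.01.

$106,135.01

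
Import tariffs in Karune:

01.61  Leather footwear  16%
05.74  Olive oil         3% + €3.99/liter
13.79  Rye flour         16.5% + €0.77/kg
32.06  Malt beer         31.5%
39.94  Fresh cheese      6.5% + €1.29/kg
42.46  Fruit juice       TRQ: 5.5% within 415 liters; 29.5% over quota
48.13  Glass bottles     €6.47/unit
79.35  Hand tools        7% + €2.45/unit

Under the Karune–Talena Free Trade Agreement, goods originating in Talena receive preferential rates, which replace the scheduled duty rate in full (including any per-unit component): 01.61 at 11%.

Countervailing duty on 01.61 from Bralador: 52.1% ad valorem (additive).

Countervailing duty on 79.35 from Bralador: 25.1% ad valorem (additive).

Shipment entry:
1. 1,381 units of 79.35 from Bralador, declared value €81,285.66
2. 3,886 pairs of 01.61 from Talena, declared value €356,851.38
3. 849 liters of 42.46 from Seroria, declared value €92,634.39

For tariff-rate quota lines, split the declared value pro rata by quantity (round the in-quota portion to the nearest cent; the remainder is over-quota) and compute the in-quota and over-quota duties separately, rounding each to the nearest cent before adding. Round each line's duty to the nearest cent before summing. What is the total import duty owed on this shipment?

€85,189.59

Line 1 (79.35, Bralador, 1,381 units, €81,285.66):
Base rate for 79.35 is 7% + €2.45/unit.
Additional duty on 79.35 from Bralador: +25.1%. Applied ad valorem rate: 7% + 25.1% = 32.1%.
Duty = €81,285.66 × 32.1% + 1,381 × €2.45 = €29,476.15.
Line 2 (01.61, Talena, 3,886 pairs, €356,851.38):
Base rate for 01.61 is 16%.
Origin Talena qualifies under the Karune–Talena agreement and 01.61 is covered: preferential rate 11% applies instead.
The additional-duty order on 01.61 targets Bralador, not Talena; it does not apply.
Duty = €356,851.38 × 11% = €39,253.65.
Line 3 (42.46, Seroria, 849 liters, €92,634.39):
Code 42.46 is under a tariff-rate quota (threshold 415 liters). In-quota: 415 liters at 5.5%; over-quota: 434 liters at 29.5%.
Pro-rata value split: in-quota = €92,634.39 × 415/849 = €45,280.65; over-quota = €92,634.39 − €45,280.65 = €47,353.74.
In-quota duty = €45,280.65 × 5.5% = €2,490.44. Over-quota duty = €47,353.74 × 29.5% = €13,969.35.
Line duty = €2,490.44 + €13,969.35 = €16,459.79.
Total = €29,476.15 + €39,253.65 + €16,459.79 = €85,189.59.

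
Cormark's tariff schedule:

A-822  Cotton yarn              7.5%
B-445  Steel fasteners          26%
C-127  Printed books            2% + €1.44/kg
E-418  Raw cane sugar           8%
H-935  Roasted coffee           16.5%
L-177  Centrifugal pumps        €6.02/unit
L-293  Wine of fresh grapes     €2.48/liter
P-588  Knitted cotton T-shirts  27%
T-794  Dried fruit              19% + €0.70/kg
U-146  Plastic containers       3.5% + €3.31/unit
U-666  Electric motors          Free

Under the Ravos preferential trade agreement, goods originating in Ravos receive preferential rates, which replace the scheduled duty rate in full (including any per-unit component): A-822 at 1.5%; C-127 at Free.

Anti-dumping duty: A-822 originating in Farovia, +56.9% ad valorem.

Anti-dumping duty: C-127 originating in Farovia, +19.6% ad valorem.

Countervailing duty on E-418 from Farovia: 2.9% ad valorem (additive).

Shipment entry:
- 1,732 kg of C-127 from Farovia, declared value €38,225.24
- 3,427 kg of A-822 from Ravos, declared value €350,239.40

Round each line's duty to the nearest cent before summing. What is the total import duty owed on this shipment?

Line 1 (C-127, Farovia, 1,732 kg, €38,225.24):
Base rate for C-127 is 2% + €1.44/kg.
C-127 has an FTA preferential rate, but origin Farovia is not Ravos; base rate stands.
Additional duty on C-127 from Farovia: +19.6%. Applied ad valorem rate: 2% + 19.6% = 21.6%.
Duty = €38,225.24 × 21.6% + 1,732 × €1.44 = €10,750.73.
Line 2 (A-822, Ravos, 3,427 kg, €350,239.40):
Base rate for A-822 is 7.5%.
Origin Ravos qualifies under the Cormark–Ravos agreement and A-822 is covered: preferential rate 1.5% applies instead.
The additional-duty order on A-822 targets Farovia, not Ravos; it does not apply.
Duty = €350,239.40 × 1.5% = €5,253.59.
Total = €10,750.73 + €5,253.59 = €16,004.32.

€16,004.32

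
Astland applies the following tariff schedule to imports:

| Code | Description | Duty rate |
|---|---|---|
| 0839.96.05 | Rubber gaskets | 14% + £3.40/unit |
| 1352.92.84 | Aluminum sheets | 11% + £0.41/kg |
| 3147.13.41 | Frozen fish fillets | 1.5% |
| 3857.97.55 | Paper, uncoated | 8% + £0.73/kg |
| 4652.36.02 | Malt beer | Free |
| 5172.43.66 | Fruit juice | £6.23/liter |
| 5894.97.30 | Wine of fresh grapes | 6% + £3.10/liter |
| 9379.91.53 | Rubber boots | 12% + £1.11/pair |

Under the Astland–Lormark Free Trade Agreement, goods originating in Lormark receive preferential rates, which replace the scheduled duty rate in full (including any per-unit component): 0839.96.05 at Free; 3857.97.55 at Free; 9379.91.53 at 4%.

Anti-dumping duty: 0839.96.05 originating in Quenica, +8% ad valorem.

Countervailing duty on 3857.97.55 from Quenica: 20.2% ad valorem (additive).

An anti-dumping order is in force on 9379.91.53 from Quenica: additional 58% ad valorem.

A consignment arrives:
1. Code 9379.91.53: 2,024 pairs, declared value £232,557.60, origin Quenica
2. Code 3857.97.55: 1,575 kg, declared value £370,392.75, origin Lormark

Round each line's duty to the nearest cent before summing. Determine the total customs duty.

£165,036.96

Line 1 (9379.91.53, Quenica, 2,024 pairs, £232,557.60):
Base rate for 9379.91.53 is 12% + £1.11/pair.
9379.91.53 has an FTA preferential rate, but origin Quenica is not Lormark; base rate stands.
Additional duty on 9379.91.53 from Quenica: +58%. Applied ad valorem rate: 12% + 58% = 70%.
Duty = £232,557.60 × 70% + 2,024 × £1.11 = £165,036.96.
Line 2 (3857.97.55, Lormark, 1,575 kg, £370,392.75):
Base rate for 3857.97.55 is 8% + £0.73/kg.
Origin Lormark qualifies under the Astland–Lormark agreement and 3857.97.55 is covered: preferential rate Free applies instead.
The additional-duty order on 3857.97.55 targets Quenica, not Lormark; it does not apply.
Duty = £370,392.75 × 0% = £0.00.
Total = £165,036.96 + £0.00 = £165,036.96.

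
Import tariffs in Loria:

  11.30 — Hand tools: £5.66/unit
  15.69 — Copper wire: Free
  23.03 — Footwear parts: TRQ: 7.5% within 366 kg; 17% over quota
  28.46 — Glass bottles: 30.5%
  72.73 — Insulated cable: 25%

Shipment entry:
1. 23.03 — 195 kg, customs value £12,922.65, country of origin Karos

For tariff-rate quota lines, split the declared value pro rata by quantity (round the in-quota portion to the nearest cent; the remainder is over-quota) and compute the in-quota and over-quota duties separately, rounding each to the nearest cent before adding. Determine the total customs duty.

Line 1 (23.03, Karos, 195 kg, £12,922.65):
Code 23.03 is under a tariff-rate quota (threshold 366 kg). Quantity 195 kg is within the quota, so the in-quota rate 7.5% applies to the full value.
Duty = £12,922.65 × 7.5% = £969.20.

£969.20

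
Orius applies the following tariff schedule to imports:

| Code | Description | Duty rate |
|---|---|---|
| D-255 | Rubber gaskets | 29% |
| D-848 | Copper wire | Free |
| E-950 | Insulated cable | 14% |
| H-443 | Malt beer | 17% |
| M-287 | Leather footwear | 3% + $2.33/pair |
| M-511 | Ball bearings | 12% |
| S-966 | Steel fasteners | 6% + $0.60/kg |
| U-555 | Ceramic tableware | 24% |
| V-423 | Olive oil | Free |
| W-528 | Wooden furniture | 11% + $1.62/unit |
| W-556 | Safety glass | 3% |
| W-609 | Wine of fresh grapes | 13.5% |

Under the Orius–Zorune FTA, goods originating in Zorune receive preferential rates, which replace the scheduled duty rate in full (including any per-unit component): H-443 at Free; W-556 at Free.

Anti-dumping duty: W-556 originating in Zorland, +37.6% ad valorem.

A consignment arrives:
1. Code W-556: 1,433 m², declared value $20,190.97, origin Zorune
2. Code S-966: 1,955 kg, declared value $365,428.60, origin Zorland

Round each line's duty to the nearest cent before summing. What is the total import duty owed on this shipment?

Line 1 (W-556, Zorune, 1,433 m², $20,190.97):
Base rate for W-556 is 3%.
Origin Zorune qualifies under the Orius–Zorune agreement and W-556 is covered: preferential rate Free applies instead.
The additional-duty order on W-556 targets Zorland, not Zorune; it does not apply.
Duty = $20,190.97 × 0% = $0.00.
Line 2 (S-966, Zorland, 1,955 kg, $365,428.60):
Base rate for S-966 is 6% + $0.60/kg.
Duty = $365,428.60 × 6% + 1,955 × $0.60 = $23,098.72.
Total = $0.00 + $23,098.72 = $23,098.72.

$23,098.72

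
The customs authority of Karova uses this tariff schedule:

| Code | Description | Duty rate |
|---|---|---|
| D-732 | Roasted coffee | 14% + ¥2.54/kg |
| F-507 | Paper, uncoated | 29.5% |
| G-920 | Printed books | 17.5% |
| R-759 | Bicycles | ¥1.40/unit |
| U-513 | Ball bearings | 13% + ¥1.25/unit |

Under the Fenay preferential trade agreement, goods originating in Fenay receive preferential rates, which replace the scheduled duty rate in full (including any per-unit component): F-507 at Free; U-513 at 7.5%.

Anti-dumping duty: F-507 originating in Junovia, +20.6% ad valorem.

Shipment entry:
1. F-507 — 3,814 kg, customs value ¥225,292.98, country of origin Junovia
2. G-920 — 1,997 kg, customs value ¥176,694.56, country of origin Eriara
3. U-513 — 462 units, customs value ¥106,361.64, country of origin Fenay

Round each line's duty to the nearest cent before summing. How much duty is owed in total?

Line 1 (F-507, Junovia, 3,814 kg, ¥225,292.98):
Base rate for F-507 is 29.5%.
F-507 has an FTA preferential rate, but origin Junovia is not Fenay; base rate stands.
Additional duty on F-507 from Junovia: +20.6%. Applied ad valorem rate: 29.5% + 20.6% = 50.1%.
Duty = ¥225,292.98 × 50.1% = ¥112,871.78.
Line 2 (G-920, Eriara, 1,997 kg, ¥176,694.56):
Base rate for G-920 is 17.5%.
Duty = ¥176,694.56 × 17.5% = ¥30,921.55.
Line 3 (U-513, Fenay, 462 units, ¥106,361.64):
Base rate for U-513 is 13% + ¥1.25/unit.
Origin Fenay qualifies under the Karova–Fenay agreement and U-513 is covered: preferential rate 7.5% applies instead.
Duty = ¥106,361.64 × 7.5% = ¥7,977.12.
Total = ¥112,871.78 + ¥30,921.55 + ¥7,977.12 = ¥151,770.45.

¥151,770.45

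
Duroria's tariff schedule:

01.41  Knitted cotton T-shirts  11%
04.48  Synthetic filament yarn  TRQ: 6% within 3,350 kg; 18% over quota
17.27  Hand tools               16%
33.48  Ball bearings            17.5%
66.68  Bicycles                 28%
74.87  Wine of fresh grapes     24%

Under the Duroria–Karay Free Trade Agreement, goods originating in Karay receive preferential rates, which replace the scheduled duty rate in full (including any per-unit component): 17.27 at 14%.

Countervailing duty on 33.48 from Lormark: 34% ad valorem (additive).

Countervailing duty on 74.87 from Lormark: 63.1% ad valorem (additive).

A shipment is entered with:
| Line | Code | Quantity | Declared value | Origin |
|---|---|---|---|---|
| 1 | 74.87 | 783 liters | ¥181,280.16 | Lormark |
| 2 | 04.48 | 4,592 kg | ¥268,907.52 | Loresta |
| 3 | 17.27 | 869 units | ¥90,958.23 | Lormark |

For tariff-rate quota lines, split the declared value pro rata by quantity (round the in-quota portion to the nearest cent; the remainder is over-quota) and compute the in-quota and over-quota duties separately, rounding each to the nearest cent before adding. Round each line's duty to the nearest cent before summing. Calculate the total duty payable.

¥197,310.57

Line 1 (74.87, Lormark, 783 liters, ¥181,280.16):
Base rate for 74.87 is 24%.
Additional duty on 74.87 from Lormark: +63.1%. Applied ad valorem rate: 24% + 63.1% = 87.1%.
Duty = ¥181,280.16 × 87.1% = ¥157,895.02.
Line 2 (04.48, Loresta, 4,592 kg, ¥268,907.52):
Code 04.48 is under a tariff-rate quota (threshold 3,350 kg). In-quota: 3,350 kg at 6%; over-quota: 1,242 kg at 18%.
Pro-rata value split: in-quota = ¥268,907.52 × 3,350/4,592 = ¥196,176.00; over-quota = ¥268,907.52 − ¥196,176.00 = ¥72,731.52.
In-quota duty = ¥196,176.00 × 6% = ¥11,770.56. Over-quota duty = ¥72,731.52 × 18% = ¥13,091.67.
Line duty = ¥11,770.56 + ¥13,091.67 = ¥24,862.23.
Line 3 (17.27, Lormark, 869 units, ¥90,958.23):
Base rate for 17.27 is 16%.
17.27 has an FTA preferential rate, but origin Lormark is not Karay; base rate stands.
Duty = ¥90,958.23 × 16% = ¥14,553.32.
Total = ¥157,895.02 + ¥24,862.23 + ¥14,553.32 = ¥197,310.57.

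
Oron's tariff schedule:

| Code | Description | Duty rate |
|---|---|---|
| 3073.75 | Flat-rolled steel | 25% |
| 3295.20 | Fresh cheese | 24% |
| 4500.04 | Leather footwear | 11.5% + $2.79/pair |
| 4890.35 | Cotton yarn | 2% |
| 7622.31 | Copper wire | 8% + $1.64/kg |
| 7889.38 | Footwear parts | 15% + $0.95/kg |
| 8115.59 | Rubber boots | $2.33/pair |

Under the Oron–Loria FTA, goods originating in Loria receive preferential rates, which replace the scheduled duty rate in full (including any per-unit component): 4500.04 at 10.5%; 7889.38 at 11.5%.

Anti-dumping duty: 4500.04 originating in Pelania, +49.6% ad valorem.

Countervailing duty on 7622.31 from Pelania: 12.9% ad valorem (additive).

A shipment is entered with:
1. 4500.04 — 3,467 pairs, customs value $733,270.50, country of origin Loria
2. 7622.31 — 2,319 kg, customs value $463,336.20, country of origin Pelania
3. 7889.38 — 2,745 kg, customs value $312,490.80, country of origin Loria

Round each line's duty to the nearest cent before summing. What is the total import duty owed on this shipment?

$213,570.27

Line 1 (4500.04, Loria, 3,467 pairs, $733,270.50):
Base rate for 4500.04 is 11.5% + $2.79/pair.
Origin Loria qualifies under the Oron–Loria agreement and 4500.04 is covered: preferential rate 10.5% applies instead.
The additional-duty order on 4500.04 targets Pelania, not Loria; it does not apply.
Duty = $733,270.50 × 10.5% = $76,993.40.
Line 2 (7622.31, Pelania, 2,319 kg, $463,336.20):
Base rate for 7622.31 is 8% + $1.64/kg.
Additional duty on 7622.31 from Pelania: +12.9%. Applied ad valorem rate: 8% + 12.9% = 20.9%.
Duty = $463,336.20 × 20.9% + 2,319 × $1.64 = $100,640.43.
Line 3 (7889.38, Loria, 2,745 kg, $312,490.80):
Base rate for 7889.38 is 15% + $0.95/kg.
Origin Loria qualifies under the Oron–Loria agreement and 7889.38 is covered: preferential rate 11.5% applies instead.
Duty = $312,490.80 × 11.5% = $35,936.44.
Total = $76,993.40 + $100,640.43 + $35,936.44 = $213,570.27.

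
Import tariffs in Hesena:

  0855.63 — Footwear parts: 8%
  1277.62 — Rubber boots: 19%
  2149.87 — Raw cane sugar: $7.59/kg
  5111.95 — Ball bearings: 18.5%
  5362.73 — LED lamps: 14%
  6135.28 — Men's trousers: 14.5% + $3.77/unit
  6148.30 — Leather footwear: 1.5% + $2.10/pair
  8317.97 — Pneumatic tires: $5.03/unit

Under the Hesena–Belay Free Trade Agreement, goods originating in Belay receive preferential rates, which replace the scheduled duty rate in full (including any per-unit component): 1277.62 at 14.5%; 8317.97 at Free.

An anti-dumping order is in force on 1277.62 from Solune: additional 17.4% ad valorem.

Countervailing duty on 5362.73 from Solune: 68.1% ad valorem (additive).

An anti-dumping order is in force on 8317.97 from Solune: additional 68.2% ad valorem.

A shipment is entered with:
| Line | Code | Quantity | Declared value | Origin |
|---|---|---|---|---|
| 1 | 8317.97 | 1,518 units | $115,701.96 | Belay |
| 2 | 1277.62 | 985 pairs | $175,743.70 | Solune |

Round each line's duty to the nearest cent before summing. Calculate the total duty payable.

$63,970.71

Line 1 (8317.97, Belay, 1,518 units, $115,701.96):
Base rate for 8317.97 is $5.03/unit.
Origin Belay qualifies under the Hesena–Belay agreement and 8317.97 is covered: preferential rate Free applies instead.
The additional-duty order on 8317.97 targets Solune, not Belay; it does not apply.
Duty = $115,701.96 × 0% = $0.00.
Line 2 (1277.62, Solune, 985 pairs, $175,743.70):
Base rate for 1277.62 is 19%.
1277.62 has an FTA preferential rate, but origin Solune is not Belay; base rate stands.
Additional duty on 1277.62 from Solune: +17.4%. Applied ad valorem rate: 19% + 17.4% = 36.4%.
Duty = $175,743.70 × 36.4% = $63,970.71.
Total = $0.00 + $63,970.71 = $63,970.71.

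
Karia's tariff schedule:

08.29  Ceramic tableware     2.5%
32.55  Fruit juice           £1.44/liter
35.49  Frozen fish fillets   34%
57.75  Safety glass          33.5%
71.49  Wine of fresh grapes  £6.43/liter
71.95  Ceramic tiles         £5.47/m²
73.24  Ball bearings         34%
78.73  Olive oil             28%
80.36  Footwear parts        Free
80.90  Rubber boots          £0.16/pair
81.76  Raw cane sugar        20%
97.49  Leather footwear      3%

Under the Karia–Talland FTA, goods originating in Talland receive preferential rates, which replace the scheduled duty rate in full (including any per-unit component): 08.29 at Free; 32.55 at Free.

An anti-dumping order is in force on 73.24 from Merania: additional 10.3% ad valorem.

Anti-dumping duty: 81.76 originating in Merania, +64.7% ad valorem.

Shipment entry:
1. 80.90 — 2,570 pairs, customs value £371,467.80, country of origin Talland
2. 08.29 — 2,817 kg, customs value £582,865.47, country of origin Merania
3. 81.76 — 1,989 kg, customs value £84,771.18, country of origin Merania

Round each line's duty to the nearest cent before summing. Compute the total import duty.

Line 1 (80.90, Talland, 2,570 pairs, £371,467.80):
Base rate for 80.90 is £0.16/pair.
Origin Talland is the FTA partner but 80.90 is not on the preference list; base rate stands.
Duty = 2,570 × £0.16 = £411.20.
Line 2 (08.29, Merania, 2,817 kg, £582,865.47):
Base rate for 08.29 is 2.5%.
08.29 has an FTA preferential rate, but origin Merania is not Talland; base rate stands.
Duty = £582,865.47 × 2.5% = £14,571.64.
Line 3 (81.76, Merania, 1,989 kg, £84,771.18):
Base rate for 81.76 is 20%.
Additional duty on 81.76 from Merania: +64.7%. Applied ad valorem rate: 20% + 64.7% = 84.7%.
Duty = £84,771.18 × 84.7% = £71,801.19.
Total = £411.20 + £14,571.64 + £71,801.19 = £86,784.03.

£86,784.03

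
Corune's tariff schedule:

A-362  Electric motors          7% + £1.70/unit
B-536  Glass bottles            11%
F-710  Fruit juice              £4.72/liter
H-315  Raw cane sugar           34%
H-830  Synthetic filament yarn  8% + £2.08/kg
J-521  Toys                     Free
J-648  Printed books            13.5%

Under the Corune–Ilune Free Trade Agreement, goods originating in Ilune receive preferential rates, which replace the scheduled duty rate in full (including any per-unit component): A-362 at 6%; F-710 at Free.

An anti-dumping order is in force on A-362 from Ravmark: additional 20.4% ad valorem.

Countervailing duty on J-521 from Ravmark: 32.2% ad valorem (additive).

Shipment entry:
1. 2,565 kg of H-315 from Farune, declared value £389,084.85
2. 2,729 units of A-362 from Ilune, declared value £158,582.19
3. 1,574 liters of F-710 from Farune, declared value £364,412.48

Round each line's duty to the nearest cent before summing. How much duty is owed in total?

£149,233.06

Line 1 (H-315, Farune, 2,565 kg, £389,084.85):
Base rate for H-315 is 34%.
Duty = £389,084.85 × 34% = £132,288.85.
Line 2 (A-362, Ilune, 2,729 units, £158,582.19):
Base rate for A-362 is 7% + £1.70/unit.
Origin Ilune qualifies under the Corune–Ilune agreement and A-362 is covered: preferential rate 6% applies instead.
The additional-duty order on A-362 targets Ravmark, not Ilune; it does not apply.
Duty = £158,582.19 × 6% = £9,514.93.
Line 3 (F-710, Farune, 1,574 liters, £364,412.48):
Base rate for F-710 is £4.72/liter.
F-710 has an FTA preferential rate, but origin Farune is not Ilune; base rate stands.
Duty = 1,574 × £4.72 = £7,429.28.
Total = £132,288.85 + £9,514.93 + £7,429.28 = £149,233.06.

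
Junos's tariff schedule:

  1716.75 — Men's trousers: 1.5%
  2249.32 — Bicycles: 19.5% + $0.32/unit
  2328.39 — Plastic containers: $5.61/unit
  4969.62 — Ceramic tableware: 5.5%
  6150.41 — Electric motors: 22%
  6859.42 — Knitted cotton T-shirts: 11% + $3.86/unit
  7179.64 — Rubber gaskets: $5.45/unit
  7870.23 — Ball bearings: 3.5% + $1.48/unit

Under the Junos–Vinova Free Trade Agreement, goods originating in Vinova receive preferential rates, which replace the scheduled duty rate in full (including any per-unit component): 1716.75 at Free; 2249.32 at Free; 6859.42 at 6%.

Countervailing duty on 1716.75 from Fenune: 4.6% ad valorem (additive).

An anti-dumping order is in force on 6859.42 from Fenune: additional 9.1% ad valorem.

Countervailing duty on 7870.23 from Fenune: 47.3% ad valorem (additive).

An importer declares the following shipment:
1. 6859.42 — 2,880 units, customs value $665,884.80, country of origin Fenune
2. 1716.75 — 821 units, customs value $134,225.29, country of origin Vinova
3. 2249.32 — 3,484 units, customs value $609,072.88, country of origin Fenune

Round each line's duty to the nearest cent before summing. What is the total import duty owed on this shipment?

$264,843.73

Line 1 (6859.42, Fenune, 2,880 units, $665,884.80):
Base rate for 6859.42 is 11% + $3.86/unit.
6859.42 has an FTA preferential rate, but origin Fenune is not Vinova; base rate stands.
Additional duty on 6859.42 from Fenune: +9.1%. Applied ad valorem rate: 11% + 9.1% = 20.1%.
Duty = $665,884.80 × 20.1% + 2,880 × $3.86 = $144,959.64.
Line 2 (1716.75, Vinova, 821 units, $134,225.29):
Base rate for 1716.75 is 1.5%.
Origin Vinova qualifies under the Junos–Vinova agreement and 1716.75 is covered: preferential rate Free applies instead.
The additional-duty order on 1716.75 targets Fenune, not Vinova; it does not apply.
Duty = $134,225.29 × 0% = $0.00.
Line 3 (2249.32, Fenune, 3,484 units, $609,072.88):
Base rate for 2249.32 is 19.5% + $0.32/unit.
2249.32 has an FTA preferential rate, but origin Fenune is not Vinova; base rate stands.
Duty = $609,072.88 × 19.5% + 3,484 × $0.32 = $119,884.09.
Total = $144,959.64 + $0.00 + $119,884.09 = $264,843.73.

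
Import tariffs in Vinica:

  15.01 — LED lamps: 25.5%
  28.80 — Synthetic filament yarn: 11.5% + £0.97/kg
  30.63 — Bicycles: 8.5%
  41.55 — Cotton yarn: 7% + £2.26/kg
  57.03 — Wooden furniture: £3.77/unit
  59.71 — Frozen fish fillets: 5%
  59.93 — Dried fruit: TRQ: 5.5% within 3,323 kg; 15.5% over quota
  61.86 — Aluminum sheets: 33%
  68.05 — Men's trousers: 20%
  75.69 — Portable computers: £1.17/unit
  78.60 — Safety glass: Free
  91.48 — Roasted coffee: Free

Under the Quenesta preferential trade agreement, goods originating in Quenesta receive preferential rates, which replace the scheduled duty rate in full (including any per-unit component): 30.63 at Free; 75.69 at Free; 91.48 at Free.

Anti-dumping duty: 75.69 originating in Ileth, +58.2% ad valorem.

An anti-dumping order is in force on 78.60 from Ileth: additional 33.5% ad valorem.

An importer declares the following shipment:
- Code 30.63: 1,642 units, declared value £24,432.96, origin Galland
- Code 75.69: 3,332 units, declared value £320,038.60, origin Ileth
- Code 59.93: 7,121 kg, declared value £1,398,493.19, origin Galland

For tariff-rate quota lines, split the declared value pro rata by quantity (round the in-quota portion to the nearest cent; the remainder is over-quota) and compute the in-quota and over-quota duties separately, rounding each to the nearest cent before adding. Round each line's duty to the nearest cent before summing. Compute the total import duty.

£343,743.76

Line 1 (30.63, Galland, 1,642 units, £24,432.96):
Base rate for 30.63 is 8.5%.
30.63 has an FTA preferential rate, but origin Galland is not Quenesta; base rate stands.
Duty = £24,432.96 × 8.5% = £2,076.80.
Line 2 (75.69, Ileth, 3,332 units, £320,038.60):
Base rate for 75.69 is £1.17/unit.
75.69 has an FTA preferential rate, but origin Ileth is not Quenesta; base rate stands.
Additional duty on 75.69 from Ileth: +58.2% ad valorem. Applied ad valorem rate = 58.2%.
Duty = £320,038.60 × 58.2% + 3,332 × £1.17 = £190,160.91.
Line 3 (59.93, Galland, 7,121 kg, £1,398,493.19):
Code 59.93 is under a tariff-rate quota (threshold 3,323 kg). In-quota: 3,323 kg at 5.5%; over-quota: 3,798 kg at 15.5%.
Pro-rata value split: in-quota = £1,398,493.19 × 3,323/7,121 = £652,603.97; over-quota = £1,398,493.19 − £652,603.97 = £745,889.22.
In-quota duty = £652,603.97 × 5.5% = £35,893.22. Over-quota duty = £745,889.22 × 15.5% = £115,612.83.
Line duty = £35,893.22 + £115,612.83 = £151,506.05.
Total = £2,076.80 + £190,160.91 + £151,506.05 = £343,743.76.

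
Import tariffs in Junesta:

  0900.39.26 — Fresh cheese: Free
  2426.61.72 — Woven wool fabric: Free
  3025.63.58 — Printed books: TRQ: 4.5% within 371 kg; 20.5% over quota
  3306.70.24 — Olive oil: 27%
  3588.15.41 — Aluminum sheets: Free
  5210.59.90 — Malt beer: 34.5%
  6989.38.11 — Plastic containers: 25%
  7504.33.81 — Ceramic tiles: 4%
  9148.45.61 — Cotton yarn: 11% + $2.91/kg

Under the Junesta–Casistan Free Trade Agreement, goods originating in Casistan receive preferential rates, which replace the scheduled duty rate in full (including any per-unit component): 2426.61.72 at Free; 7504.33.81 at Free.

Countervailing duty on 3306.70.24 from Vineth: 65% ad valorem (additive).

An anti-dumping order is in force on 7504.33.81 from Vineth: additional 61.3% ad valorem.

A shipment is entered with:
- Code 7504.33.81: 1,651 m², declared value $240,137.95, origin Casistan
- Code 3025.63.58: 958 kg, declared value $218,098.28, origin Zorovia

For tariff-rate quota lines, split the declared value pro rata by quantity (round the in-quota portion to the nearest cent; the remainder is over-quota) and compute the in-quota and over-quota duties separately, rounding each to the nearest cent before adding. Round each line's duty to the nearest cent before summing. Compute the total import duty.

$31,196.25

Line 1 (7504.33.81, Casistan, 1,651 m², $240,137.95):
Base rate for 7504.33.81 is 4%.
Origin Casistan qualifies under the Junesta–Casistan agreement and 7504.33.81 is covered: preferential rate Free applies instead.
The additional-duty order on 7504.33.81 targets Vineth, not Casistan; it does not apply.
Duty = $240,137.95 × 0% = $0.00.
Line 2 (3025.63.58, Zorovia, 958 kg, $218,098.28):
Code 3025.63.58 is under a tariff-rate quota (threshold 371 kg). In-quota: 371 kg at 4.5%; over-quota: 587 kg at 20.5%.
Pro-rata value split: in-quota = $218,098.28 × 371/958 = $84,461.86; over-quota = $218,098.28 − $84,461.86 = $133,636.42.
In-quota duty = $84,461.86 × 4.5% = $3,800.78. Over-quota duty = $133,636.42 × 20.5% = $27,395.47.
Line duty = $3,800.78 + $27,395.47 = $31,196.25.
Total = $0.00 + $31,196.25 = $31,196.25.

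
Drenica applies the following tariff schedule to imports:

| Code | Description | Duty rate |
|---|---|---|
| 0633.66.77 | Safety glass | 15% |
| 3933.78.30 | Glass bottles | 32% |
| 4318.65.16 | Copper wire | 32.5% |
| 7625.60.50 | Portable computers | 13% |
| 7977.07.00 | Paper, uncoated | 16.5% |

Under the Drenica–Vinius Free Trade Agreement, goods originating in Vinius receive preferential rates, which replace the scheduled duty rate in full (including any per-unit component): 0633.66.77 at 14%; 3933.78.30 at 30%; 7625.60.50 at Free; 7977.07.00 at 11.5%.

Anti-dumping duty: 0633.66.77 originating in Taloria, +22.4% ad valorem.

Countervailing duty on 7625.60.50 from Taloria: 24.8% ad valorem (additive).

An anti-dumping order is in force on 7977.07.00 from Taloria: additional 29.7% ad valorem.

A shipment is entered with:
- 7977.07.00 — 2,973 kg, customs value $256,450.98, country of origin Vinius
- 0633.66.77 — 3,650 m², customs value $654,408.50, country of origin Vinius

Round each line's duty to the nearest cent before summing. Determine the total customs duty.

Line 1 (7977.07.00, Vinius, 2,973 kg, $256,450.98):
Base rate for 7977.07.00 is 16.5%.
Origin Vinius qualifies under the Drenica–Vinius agreement and 7977.07.00 is covered: preferential rate 11.5% applies instead.
The additional-duty order on 7977.07.00 targets Taloria, not Vinius; it does not apply.
Duty = $256,450.98 × 11.5% = $29,491.86.
Line 2 (0633.66.77, Vinius, 3,650 m², $654,408.50):
Base rate for 0633.66.77 is 15%.
Origin Vinius qualifies under the Drenica–Vinius agreement and 0633.66.77 is covered: preferential rate 14% applies instead.
The additional-duty order on 0633.66.77 targets Taloria, not Vinius; it does not apply.
Duty = $654,408.50 × 14% = $91,617.19.
Total = $29,491.86 + $91,617.19 = $121,109.05.

$121,109.05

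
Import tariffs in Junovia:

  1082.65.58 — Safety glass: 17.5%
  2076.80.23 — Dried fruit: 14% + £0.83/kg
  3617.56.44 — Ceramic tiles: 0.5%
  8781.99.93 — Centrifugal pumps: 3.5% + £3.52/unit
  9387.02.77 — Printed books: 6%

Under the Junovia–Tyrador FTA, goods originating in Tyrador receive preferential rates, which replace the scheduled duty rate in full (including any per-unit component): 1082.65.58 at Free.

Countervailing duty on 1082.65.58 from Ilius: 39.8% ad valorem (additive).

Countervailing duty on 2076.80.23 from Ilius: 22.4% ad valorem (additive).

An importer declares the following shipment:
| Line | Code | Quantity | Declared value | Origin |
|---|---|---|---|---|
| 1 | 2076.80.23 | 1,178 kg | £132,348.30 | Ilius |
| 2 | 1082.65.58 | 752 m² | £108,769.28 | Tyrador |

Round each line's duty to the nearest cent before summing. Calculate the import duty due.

£49,152.52

Line 1 (2076.80.23, Ilius, 1,178 kg, £132,348.30):
Base rate for 2076.80.23 is 14% + £0.83/kg.
Additional duty on 2076.80.23 from Ilius: +22.4%. Applied ad valorem rate: 14% + 22.4% = 36.4%.
Duty = £132,348.30 × 36.4% + 1,178 × £0.83 = £49,152.52.
Line 2 (1082.65.58, Tyrador, 752 m², £108,769.28):
Base rate for 1082.65.58 is 17.5%.
Origin Tyrador qualifies under the Junovia–Tyrador agreement and 1082.65.58 is covered: preferential rate Free applies instead.
The additional-duty order on 1082.65.58 targets Ilius, not Tyrador; it does not apply.
Duty = £108,769.28 × 0% = £0.00.
Total = £49,152.52 + £0.00 = £49,152.52.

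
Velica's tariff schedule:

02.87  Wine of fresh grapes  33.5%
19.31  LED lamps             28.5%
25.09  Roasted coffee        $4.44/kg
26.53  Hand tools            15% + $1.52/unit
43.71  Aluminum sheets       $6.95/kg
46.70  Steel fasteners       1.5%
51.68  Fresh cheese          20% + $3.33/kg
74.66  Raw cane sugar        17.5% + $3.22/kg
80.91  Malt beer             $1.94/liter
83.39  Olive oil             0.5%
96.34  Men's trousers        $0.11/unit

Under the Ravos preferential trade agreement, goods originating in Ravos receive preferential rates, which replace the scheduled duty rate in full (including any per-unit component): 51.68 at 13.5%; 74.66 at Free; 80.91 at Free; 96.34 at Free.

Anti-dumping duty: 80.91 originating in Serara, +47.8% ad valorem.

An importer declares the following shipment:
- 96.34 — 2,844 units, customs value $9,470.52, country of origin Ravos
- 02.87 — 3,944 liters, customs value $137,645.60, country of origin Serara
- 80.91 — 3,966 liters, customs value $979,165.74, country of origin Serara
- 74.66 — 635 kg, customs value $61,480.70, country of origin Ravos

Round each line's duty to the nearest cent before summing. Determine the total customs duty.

$521,846.54

Line 1 (96.34, Ravos, 2,844 units, $9,470.52):
Base rate for 96.34 is $0.11/unit.
Origin Ravos qualifies under the Velica–Ravos agreement and 96.34 is covered: preferential rate Free applies instead.
Duty = $9,470.52 × 0% = $0.00.
Line 2 (02.87, Serara, 3,944 liters, $137,645.60):
Base rate for 02.87 is 33.5%.
Duty = $137,645.60 × 33.5% = $46,111.28.
Line 3 (80.91, Serara, 3,966 liters, $979,165.74):
Base rate for 80.91 is $1.94/liter.
80.91 has an FTA preferential rate, but origin Serara is not Ravos; base rate stands.
Additional duty on 80.91 from Serara: +47.8% ad valorem. Applied ad valorem rate = 47.8%.
Duty = $979,165.74 × 47.8% + 3,966 × $1.94 = $475,735.26.
Line 4 (74.66, Ravos, 635 kg, $61,480.70):
Base rate for 74.66 is 17.5% + $3.22/kg.
Origin Ravos qualifies under the Velica–Ravos agreement and 74.66 is covered: preferential rate Free applies instead.
Duty = $61,480.70 × 0% = $0.00.
Total = $0.00 + $46,111.28 + $475,735.26 + $0.00 = $521,846.54.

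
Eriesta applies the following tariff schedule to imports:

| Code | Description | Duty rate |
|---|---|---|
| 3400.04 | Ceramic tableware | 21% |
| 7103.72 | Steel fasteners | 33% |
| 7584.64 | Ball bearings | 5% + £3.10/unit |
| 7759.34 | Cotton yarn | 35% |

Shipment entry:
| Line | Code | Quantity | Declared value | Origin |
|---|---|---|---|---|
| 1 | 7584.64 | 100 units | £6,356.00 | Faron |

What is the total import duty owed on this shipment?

£627.80

Line 1 (7584.64, Faron, 100 units, £6,356.00):
Base rate for 7584.64 is 5% + £3.10/unit.
Duty = £6,356.00 × 5% + 100 × £3.10 = £627.80.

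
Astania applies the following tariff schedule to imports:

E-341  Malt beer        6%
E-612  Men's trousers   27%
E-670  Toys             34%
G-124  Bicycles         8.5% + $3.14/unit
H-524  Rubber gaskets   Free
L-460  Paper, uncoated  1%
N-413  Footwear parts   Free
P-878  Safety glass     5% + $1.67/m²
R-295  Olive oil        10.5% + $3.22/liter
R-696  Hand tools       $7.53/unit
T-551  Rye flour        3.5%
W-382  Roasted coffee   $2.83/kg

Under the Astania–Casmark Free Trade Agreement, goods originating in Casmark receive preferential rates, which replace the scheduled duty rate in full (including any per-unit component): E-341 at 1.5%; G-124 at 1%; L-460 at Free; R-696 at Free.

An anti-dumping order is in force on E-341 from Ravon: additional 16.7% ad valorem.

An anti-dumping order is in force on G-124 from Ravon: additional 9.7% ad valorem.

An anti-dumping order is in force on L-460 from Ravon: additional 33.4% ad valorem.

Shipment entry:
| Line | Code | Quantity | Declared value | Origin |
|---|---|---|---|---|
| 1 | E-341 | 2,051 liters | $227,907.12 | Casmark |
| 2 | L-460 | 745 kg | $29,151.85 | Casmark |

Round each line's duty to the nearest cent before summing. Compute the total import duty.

Line 1 (E-341, Casmark, 2,051 liters, $227,907.12):
Base rate for E-341 is 6%.
Origin Casmark qualifies under the Astania–Casmark agreement and E-341 is covered: preferential rate 1.5% applies instead.
The additional-duty order on E-341 targets Ravon, not Casmark; it does not apply.
Duty = $227,907.12 × 1.5% = $3,418.61.
Line 2 (L-460, Casmark, 745 kg, $29,151.85):
Base rate for L-460 is 1%.
Origin Casmark qualifies under the Astania–Casmark agreement and L-460 is covered: preferential rate Free applies instead.
The additional-duty order on L-460 targets Ravon, not Casmark; it does not apply.
Duty = $29,151.85 × 0% = $0.00.
Total = $3,418.61 + $0.00 = $3,418.61.

$3,418.61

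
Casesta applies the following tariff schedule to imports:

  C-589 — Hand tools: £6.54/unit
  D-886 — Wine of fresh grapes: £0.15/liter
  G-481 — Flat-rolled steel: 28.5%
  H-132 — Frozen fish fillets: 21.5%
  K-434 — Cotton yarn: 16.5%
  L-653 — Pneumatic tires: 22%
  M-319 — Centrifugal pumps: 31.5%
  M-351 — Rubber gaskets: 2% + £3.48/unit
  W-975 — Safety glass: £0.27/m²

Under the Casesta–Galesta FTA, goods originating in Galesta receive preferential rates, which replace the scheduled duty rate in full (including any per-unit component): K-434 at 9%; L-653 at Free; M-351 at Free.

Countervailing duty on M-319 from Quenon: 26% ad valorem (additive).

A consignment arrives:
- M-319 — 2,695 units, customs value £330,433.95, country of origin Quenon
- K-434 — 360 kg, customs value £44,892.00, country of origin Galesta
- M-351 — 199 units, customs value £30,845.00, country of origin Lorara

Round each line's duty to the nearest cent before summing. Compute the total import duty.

£195,349.22

Line 1 (M-319, Quenon, 2,695 units, £330,433.95):
Base rate for M-319 is 31.5%.
Additional duty on M-319 from Quenon: +26%. Applied ad valorem rate: 31.5% + 26% = 57.5%.
Duty = £330,433.95 × 57.5% = £189,999.52.
Line 2 (K-434, Galesta, 360 kg, £44,892.00):
Base rate for K-434 is 16.5%.
Origin Galesta qualifies under the Casesta–Galesta agreement and K-434 is covered: preferential rate 9% applies instead.
Duty = £44,892.00 × 9% = £4,040.28.
Line 3 (M-351, Lorara, 199 units, £30,845.00):
Base rate for M-351 is 2% + £3.48/unit.
M-351 has an FTA preferential rate, but origin Lorara is not Galesta; base rate stands.
Duty = £30,845.00 × 2% + 199 × £3.48 = £1,309.42.
Total = £189,999.52 + £4,040.28 + £1,309.42 = £195,349.22.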